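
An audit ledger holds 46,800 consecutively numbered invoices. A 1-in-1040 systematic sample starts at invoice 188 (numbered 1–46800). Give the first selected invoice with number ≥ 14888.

k = 1040
Steps past start: ⌈(14888 − 188)/1040⌉ = ⌈14700/1040⌉ = 15
Selected invoice: 188 + 15×1040 = 15788

15788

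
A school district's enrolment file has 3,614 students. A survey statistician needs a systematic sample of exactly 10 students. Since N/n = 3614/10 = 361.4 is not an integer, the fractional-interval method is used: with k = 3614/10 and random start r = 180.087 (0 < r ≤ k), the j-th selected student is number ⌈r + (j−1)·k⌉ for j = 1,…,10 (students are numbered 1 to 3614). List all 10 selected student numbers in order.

j=1: r + 0k = 180.087 → ⌈·⌉ = 181
j=2: r + 1k = 541.487 → ⌈·⌉ = 542
j=3: r + 2k = 902.887 → ⌈·⌉ = 903
j=4: r + 3k = 1264.287 → ⌈·⌉ = 1265
j=5: r + 4k = 1625.687 → ⌈·⌉ = 1626
j=6: r + 5k = 1987.087 → ⌈·⌉ = 1988
j=7: r + 6k = 2348.487 → ⌈·⌉ = 2349
j=8: r + 7k = 2709.887 → ⌈·⌉ = 2710
j=9: r + 8k = 3071.287 → ⌈·⌉ = 3072
j=10: r + 9k = 3432.687 → ⌈·⌉ = 3433

181, 542, 903, 1265, 1626, 1988, 2349, 2710, 3072, 3433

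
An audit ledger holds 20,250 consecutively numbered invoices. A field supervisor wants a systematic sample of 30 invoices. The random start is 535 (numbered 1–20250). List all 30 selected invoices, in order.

k = N/n = 20250/30 = 675
invoice 1: 535
invoice 2: 535 + 675 = 1210
invoice 3: 1210 + 675 = 1885
invoice 4: 1885 + 675 = 2560
invoice 5: 2560 + 675 = 3235
invoice 6: 3235 + 675 = 3910
invoice 7: 3910 + 675 = 4585
invoice 8: 4585 + 675 = 5260
invoice 9: 5260 + 675 = 5935
invoice 10: 5935 + 675 = 6610
invoice 11: 6610 + 675 = 7285
invoice 12: 7285 + 675 = 7960
invoice 13: 7960 + 675 = 8635
invoice 14: 8635 + 675 = 9310
invoice 15: 9310 + 675 = 9985
invoice 16: 9985 + 675 = 10660
invoice 17: 10660 + 675 = 11335
invoice 18: 11335 + 675 = 12010
invoice 19: 12010 + 675 = 12685
invoice 20: 12685 + 675 = 13360
invoice 21: 13360 + 675 = 14035
invoice 22: 14035 + 675 = 14710
invoice 23: 14710 + 675 = 15385
invoice 24: 15385 + 675 = 16060
invoice 25: 16060 + 675 = 16735
invoice 26: 16735 + 675 = 17410
invoice 27: 17410 + 675 = 18085
invoice 28: 18085 + 675 = 18760
invoice 29: 18760 + 675 = 19435
invoice 30: 19435 + 675 = 20110

535, 1210, 1885, 2560, 3235, 3910, 4585, 5260, 5935, 6610, 7285, 7960, 8635, 9310, 9985, 10660, 11335, 12010, 12685, 13360, 14035, 14710, 15385, 16060, 16735, 17410, 18085, 18760, 19435, 20110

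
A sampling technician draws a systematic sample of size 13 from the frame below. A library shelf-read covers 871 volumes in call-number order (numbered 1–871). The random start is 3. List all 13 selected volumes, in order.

3, 70, 137, 204, 271, 338, 405, 472, 539, 606, 673, 740, 807

k = N/n = 871/13 = 67
volume 1: 3
volume 2: 3 + 67 = 70
volume 3: 70 + 67 = 137
volume 4: 137 + 67 = 204
volume 5: 204 + 67 = 271
volume 6: 271 + 67 = 338
volume 7: 338 + 67 = 405
volume 8: 405 + 67 = 472
volume 9: 472 + 67 = 539
volume 10: 539 + 67 = 606
volume 11: 606 + 67 = 673
volume 12: 673 + 67 = 740
volume 13: 740 + 67 = 807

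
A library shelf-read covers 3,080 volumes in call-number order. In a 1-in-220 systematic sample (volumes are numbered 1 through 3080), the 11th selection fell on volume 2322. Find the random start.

122

k = 220
r = 2322 − (11−1)×220 = 2322 − 2200 = 122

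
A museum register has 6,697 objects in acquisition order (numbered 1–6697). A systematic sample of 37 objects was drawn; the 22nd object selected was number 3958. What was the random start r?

157

k = 6697/37 = 181
r = 3958 − (22−1)×181 = 3958 − 3801 = 157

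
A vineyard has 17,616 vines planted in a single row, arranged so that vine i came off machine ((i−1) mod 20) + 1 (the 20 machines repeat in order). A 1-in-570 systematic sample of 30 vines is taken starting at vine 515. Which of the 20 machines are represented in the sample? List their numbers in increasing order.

Consecutive selections differ by k = 570, so their machine numbers differ by 570 mod 20 = 10.
gcd(570, 20) = 10, so the sample visits 20/10 = 2 distinct residues mod 20.
Start 515 is machine 15; the machines hit are 5, 15.

5, 15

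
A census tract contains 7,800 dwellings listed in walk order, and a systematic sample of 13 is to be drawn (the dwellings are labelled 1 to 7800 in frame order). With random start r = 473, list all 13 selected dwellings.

473, 1073, 1673, 2273, 2873, 3473, 4073, 4673, 5273, 5873, 6473, 7073, 7673

k = N/n = 7800/13 = 600
dwelling 1: 473
dwelling 2: 473 + 600 = 1073
dwelling 3: 1073 + 600 = 1673
dwelling 4: 1673 + 600 = 2273
dwelling 5: 2273 + 600 = 2873
dwelling 6: 2873 + 600 = 3473
dwelling 7: 3473 + 600 = 4073
dwelling 8: 4073 + 600 = 4673
dwelling 9: 4673 + 600 = 5273
dwelling 10: 5273 + 600 = 5873
dwelling 11: 5873 + 600 = 6473
dwelling 12: 6473 + 600 = 7073
dwelling 13: 7073 + 600 = 7673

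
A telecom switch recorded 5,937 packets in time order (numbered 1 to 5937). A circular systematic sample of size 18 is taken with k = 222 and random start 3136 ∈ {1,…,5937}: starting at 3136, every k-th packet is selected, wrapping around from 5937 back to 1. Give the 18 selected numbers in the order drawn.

3136, 3358, 3580, 3802, 4024, 4246, 4468, 4690, 4912, 5134, 5356, 5578, 5800, 85, 307, 529, 751, 973

Selection 1: 3136
Selection 2: 3136 + 222 = 3358
Selection 3: 3358 + 222 = 3580
Selection 4: 3580 + 222 = 3802
Selection 5: 3802 + 222 = 4024
Selection 6: 4024 + 222 = 4246
Selection 7: 4246 + 222 = 4468
Selection 8: 4468 + 222 = 4690
Selection 9: 4690 + 222 = 4912
Selection 10: 4912 + 222 = 5134
Selection 11: 5134 + 222 = 5356
Selection 12: 5356 + 222 = 5578
Selection 13: 5578 + 222 = 5800
Selection 14: 5800 + 222 = 6022 → 6022 − 5937 = 85
Selection 15: 85 + 222 = 307
Selection 16: 307 + 222 = 529
Selection 17: 529 + 222 = 751
Selection 18: 751 + 222 = 973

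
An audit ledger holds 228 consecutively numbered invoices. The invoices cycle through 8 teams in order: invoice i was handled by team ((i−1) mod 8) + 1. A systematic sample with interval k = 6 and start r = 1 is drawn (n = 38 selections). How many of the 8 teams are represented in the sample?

Consecutive selections differ by k = 6, so their team numbers differ by 6 mod 8 = 6.
gcd(6, 8) = 2, so the sample visits 8/2 = 4 distinct residues mod 8.
Start 1 is team 1; the teams hit are 1, 3, 5, 7.

4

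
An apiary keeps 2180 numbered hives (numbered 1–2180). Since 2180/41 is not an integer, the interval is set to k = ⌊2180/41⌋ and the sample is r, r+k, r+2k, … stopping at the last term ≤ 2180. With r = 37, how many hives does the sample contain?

k = ⌊2180/41⌋ = 53
Achieved size = ⌊(2180 − 37)/53⌋ + 1 = ⌊2143/53⌋ + 1 = 40 + 1 = 41
(last selection: 37 + 40×53 = 2157 ≤ 2180; next would be 2210 > 2180)

41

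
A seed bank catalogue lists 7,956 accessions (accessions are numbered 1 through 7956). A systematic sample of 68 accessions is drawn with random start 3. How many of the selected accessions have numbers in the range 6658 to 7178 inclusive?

5

k = 7956/68 = 117
First selection ≥ 6658: 3 + ⌈(6658−3)/117⌉·117 = 3 + 57×117 = 6672
Last selection ≤ 7178: 3 + ⌊(7178−3)/117⌋·117 = 3 + 61×117 = 7140
Count = 61 − 57 + 1 = 5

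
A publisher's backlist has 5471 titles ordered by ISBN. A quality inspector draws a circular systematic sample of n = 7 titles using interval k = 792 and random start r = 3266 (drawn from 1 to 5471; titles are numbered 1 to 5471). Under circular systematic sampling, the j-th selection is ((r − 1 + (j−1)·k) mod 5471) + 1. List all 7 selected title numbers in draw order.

3266, 4058, 4850, 171, 963, 1755, 2547

Selection 1: 3266
Selection 2: 3266 + 792 = 4058
Selection 3: 4058 + 792 = 4850
Selection 4: 4850 + 792 = 5642 → 5642 − 5471 = 171
Selection 5: 171 + 792 = 963
Selection 6: 963 + 792 = 1755
Selection 7: 1755 + 792 = 2547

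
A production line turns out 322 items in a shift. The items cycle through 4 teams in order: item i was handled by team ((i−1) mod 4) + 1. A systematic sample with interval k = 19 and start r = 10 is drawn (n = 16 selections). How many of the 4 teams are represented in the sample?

4

Consecutive selections differ by k = 19, so their team numbers differ by 19 mod 4 = 3.
gcd(19, 4) = 1, so the sample visits 4/1 = 4 distinct residues mod 4.
Start 10 is team 2; the teams hit are 1, 2, 3, 4.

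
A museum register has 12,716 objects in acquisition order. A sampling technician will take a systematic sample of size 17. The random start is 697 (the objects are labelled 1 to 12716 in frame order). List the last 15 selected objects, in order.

2193, 2941, 3689, 4437, 5185, 5933, 6681, 7429, 8177, 8925, 9673, 10421, 11169, 11917, 12665

k = N/n = 12716/17 = 748
3rd selection = 697 + 2×748 = 2193
4th: 2193 + 748 = 2941
5th: 2941 + 748 = 3689
6th: 3689 + 748 = 4437
7th: 4437 + 748 = 5185
8th: 5185 + 748 = 5933
9th: 5933 + 748 = 6681
10th: 6681 + 748 = 7429
11th: 7429 + 748 = 8177
12th: 8177 + 748 = 8925
13th: 8925 + 748 = 9673
14th: 9673 + 748 = 10421
15th: 10421 + 748 = 11169
16th: 11169 + 748 = 11917
17th: 11917 + 748 = 12665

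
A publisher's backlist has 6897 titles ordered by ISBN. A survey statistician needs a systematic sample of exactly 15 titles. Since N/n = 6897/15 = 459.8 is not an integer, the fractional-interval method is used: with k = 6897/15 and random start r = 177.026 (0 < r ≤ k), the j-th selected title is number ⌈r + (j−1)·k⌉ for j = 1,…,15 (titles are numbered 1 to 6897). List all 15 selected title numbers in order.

178, 637, 1097, 1557, 2017, 2477, 2936, 3396, 3856, 4316, 4776, 5235, 5695, 6155, 6615

j=1: r + 0k = 177.026 → ⌈·⌉ = 178
j=2: r + 1k = 636.826 → ⌈·⌉ = 637
j=3: r + 2k = 1096.626 → ⌈·⌉ = 1097
j=4: r + 3k = 1556.426 → ⌈·⌉ = 1557
j=5: r + 4k = 2016.226 → ⌈·⌉ = 2017
j=6: r + 5k = 2476.026 → ⌈·⌉ = 2477
j=7: r + 6k = 2935.826 → ⌈·⌉ = 2936
j=8: r + 7k = 3395.626 → ⌈·⌉ = 3396
j=9: r + 8k = 3855.426 → ⌈·⌉ = 3856
j=10: r + 9k = 4315.226 → ⌈·⌉ = 4316
j=11: r + 10k = 4775.026 → ⌈·⌉ = 4776
j=12: r + 11k = 5234.826 → ⌈·⌉ = 5235
j=13: r + 12k = 5694.626 → ⌈·⌉ = 5695
j=14: r + 13k = 6154.426 → ⌈·⌉ = 6155
j=15: r + 14k = 6614.226 → ⌈·⌉ = 6615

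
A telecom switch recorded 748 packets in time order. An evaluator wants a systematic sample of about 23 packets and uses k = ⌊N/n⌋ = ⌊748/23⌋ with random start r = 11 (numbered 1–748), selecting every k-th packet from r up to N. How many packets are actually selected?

k = ⌊748/23⌋ = 32
Achieved size = ⌊(748 − 11)/32⌋ + 1 = ⌊737/32⌋ + 1 = 23 + 1 = 24
(last selection: 11 + 23×32 = 747 ≤ 748; next would be 779 > 748)

24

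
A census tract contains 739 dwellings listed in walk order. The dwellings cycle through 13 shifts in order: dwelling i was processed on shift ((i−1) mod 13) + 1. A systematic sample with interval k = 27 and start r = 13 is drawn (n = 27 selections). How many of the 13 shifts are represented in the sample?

13

Consecutive selections differ by k = 27, so their shift numbers differ by 27 mod 13 = 1.
gcd(27, 13) = 1, so the sample visits 13/1 = 13 distinct residues mod 13.
Start 13 is shift 13; the shifts hit are 1, 2, 3, 4, 5, 6, 7, 8, 9, 10, 11, 12, 13.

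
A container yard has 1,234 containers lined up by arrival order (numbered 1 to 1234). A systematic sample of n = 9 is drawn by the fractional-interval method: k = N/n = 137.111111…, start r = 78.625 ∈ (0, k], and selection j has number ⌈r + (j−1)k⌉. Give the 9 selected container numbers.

j=1: r + 0k = 78.625 → ⌈·⌉ = 79
j=2: r + 1k = 215.736111… → ⌈·⌉ = 216
j=3: r + 2k = 352.847222… → ⌈·⌉ = 353
j=4: r + 3k = 489.958333… → ⌈·⌉ = 490
j=5: r + 4k = 627.069444… → ⌈·⌉ = 628
j=6: r + 5k = 764.180555… → ⌈·⌉ = 765
j=7: r + 6k = 901.291666… → ⌈·⌉ = 902
j=8: r + 7k = 1038.402777… → ⌈·⌉ = 1039
j=9: r + 8k = 1175.513888… → ⌈·⌉ = 1176

79, 216, 353, 490, 628, 765, 902, 1039, 1176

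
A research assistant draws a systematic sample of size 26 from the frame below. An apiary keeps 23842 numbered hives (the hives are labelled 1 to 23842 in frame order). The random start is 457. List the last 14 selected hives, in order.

k = N/n = 23842/26 = 917
13th selection = 457 + 12×917 = 11461
14th: 11461 + 917 = 12378
15th: 12378 + 917 = 13295
16th: 13295 + 917 = 14212
17th: 14212 + 917 = 15129
18th: 15129 + 917 = 16046
19th: 16046 + 917 = 16963
20th: 16963 + 917 = 17880
21st: 17880 + 917 = 18797
22nd: 18797 + 917 = 19714
23rd: 19714 + 917 = 20631
24th: 20631 + 917 = 21548
25th: 21548 + 917 = 22465
26th: 22465 + 917 = 23382

11461, 12378, 13295, 14212, 15129, 16046, 16963, 17880, 18797, 19714, 20631, 21548, 22465, 23382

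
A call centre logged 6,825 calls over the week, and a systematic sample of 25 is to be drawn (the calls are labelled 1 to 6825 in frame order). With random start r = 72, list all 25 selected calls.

k = N/n = 6825/25 = 273
call 1: 72
call 2: 72 + 273 = 345
call 3: 345 + 273 = 618
call 4: 618 + 273 = 891
call 5: 891 + 273 = 1164
call 6: 1164 + 273 = 1437
call 7: 1437 + 273 = 1710
call 8: 1710 + 273 = 1983
call 9: 1983 + 273 = 2256
call 10: 2256 + 273 = 2529
call 11: 2529 + 273 = 2802
call 12: 2802 + 273 = 3075
call 13: 3075 + 273 = 3348
call 14: 3348 + 273 = 3621
call 15: 3621 + 273 = 3894
call 16: 3894 + 273 = 4167
call 17: 4167 + 273 = 4440
call 18: 4440 + 273 = 4713
call 19: 4713 + 273 = 4986
call 20: 4986 + 273 = 5259
call 21: 5259 + 273 = 5532
call 22: 5532 + 273 = 5805
call 23: 5805 + 273 = 6078
call 24: 6078 + 273 = 6351
call 25: 6351 + 273 = 6624

72, 345, 618, 891, 1164, 1437, 1710, 1983, 2256, 2529, 2802, 3075, 3348, 3621, 3894, 4167, 4440, 4713, 4986, 5259, 5532, 5805, 6078, 6351, 6624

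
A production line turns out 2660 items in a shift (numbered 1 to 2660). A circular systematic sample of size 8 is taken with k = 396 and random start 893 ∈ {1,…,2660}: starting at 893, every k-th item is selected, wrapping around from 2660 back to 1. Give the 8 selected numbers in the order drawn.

893, 1289, 1685, 2081, 2477, 213, 609, 1005

Selection 1: 893
Selection 2: 893 + 396 = 1289
Selection 3: 1289 + 396 = 1685
Selection 4: 1685 + 396 = 2081
Selection 5: 2081 + 396 = 2477
Selection 6: 2477 + 396 = 2873 → 2873 − 2660 = 213
Selection 7: 213 + 396 = 609
Selection 8: 609 + 396 = 1005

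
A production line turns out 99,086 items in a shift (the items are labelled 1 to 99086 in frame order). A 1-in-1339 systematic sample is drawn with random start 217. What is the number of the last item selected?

97964

k = 1339
74th selection = r + (74−1)·k = 217 + 73×1339 = 217 + 97747 = 97964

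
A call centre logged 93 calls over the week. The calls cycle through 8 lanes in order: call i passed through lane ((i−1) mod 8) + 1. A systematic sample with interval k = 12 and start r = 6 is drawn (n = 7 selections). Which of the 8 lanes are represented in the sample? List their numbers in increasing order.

Consecutive selections differ by k = 12, so their lane numbers differ by 12 mod 8 = 4.
gcd(12, 8) = 4, so the sample visits 8/4 = 2 distinct residues mod 8.
Start 6 is lane 6; the lanes hit are 2, 6.

2, 6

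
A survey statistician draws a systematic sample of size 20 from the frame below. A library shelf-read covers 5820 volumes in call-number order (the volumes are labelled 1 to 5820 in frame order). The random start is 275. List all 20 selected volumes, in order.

275, 566, 857, 1148, 1439, 1730, 2021, 2312, 2603, 2894, 3185, 3476, 3767, 4058, 4349, 4640, 4931, 5222, 5513, 5804

k = N/n = 5820/20 = 291
volume 1: 275
volume 2: 275 + 291 = 566
volume 3: 566 + 291 = 857
volume 4: 857 + 291 = 1148
volume 5: 1148 + 291 = 1439
volume 6: 1439 + 291 = 1730
volume 7: 1730 + 291 = 2021
volume 8: 2021 + 291 = 2312
volume 9: 2312 + 291 = 2603
volume 10: 2603 + 291 = 2894
volume 11: 2894 + 291 = 3185
volume 12: 3185 + 291 = 3476
volume 13: 3476 + 291 = 3767
volume 14: 3767 + 291 = 4058
volume 15: 4058 + 291 = 4349
volume 16: 4349 + 291 = 4640
volume 17: 4640 + 291 = 4931
volume 18: 4931 + 291 = 5222
volume 19: 5222 + 291 = 5513
volume 20: 5513 + 291 = 5804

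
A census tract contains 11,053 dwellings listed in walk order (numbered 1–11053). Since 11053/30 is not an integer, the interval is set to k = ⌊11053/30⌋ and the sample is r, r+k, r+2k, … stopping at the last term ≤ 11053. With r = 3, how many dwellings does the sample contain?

k = ⌊11053/30⌋ = 368
Achieved size = ⌊(11053 − 3)/368⌋ + 1 = ⌊11050/368⌋ + 1 = 30 + 1 = 31
(last selection: 3 + 30×368 = 11043 ≤ 11053; next would be 11411 > 11053)

31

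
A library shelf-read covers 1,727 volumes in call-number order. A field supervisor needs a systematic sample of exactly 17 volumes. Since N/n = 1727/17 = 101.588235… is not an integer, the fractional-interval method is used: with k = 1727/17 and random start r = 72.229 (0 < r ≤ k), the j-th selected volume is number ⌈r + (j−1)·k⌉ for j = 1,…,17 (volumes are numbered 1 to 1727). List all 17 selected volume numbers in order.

73, 174, 276, 377, 479, 581, 682, 784, 885, 987, 1089, 1190, 1292, 1393, 1495, 1597, 1698

j=1: r + 0k = 72.229 → ⌈·⌉ = 73
j=2: r + 1k = 173.817235… → ⌈·⌉ = 174
j=3: r + 2k = 275.405470… → ⌈·⌉ = 276
j=4: r + 3k = 376.993705… → ⌈·⌉ = 377
j=5: r + 4k = 478.581941… → ⌈·⌉ = 479
j=6: r + 5k = 580.170176… → ⌈·⌉ = 581
j=7: r + 6k = 681.758411… → ⌈·⌉ = 682
j=8: r + 7k = 783.346647… → ⌈·⌉ = 784
j=9: r + 8k = 884.934882… → ⌈·⌉ = 885
j=10: r + 9k = 986.523117… → ⌈·⌉ = 987
j=11: r + 10k = 1088.111352… → ⌈·⌉ = 1089
j=12: r + 11k = 1189.699588… → ⌈·⌉ = 1190
j=13: r + 12k = 1291.287823… → ⌈·⌉ = 1292
j=14: r + 13k = 1392.876058… → ⌈·⌉ = 1393
j=15: r + 14k = 1494.464294… → ⌈·⌉ = 1495
j=16: r + 15k = 1596.052529… → ⌈·⌉ = 1597
j=17: r + 16k = 1697.640764… → ⌈·⌉ = 1698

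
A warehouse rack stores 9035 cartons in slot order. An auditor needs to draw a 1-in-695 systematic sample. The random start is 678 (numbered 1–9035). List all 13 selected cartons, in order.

carton 1: 678
carton 2: 678 + 695 = 1373
carton 3: 1373 + 695 = 2068
carton 4: 2068 + 695 = 2763
carton 5: 2763 + 695 = 3458
carton 6: 3458 + 695 = 4153
carton 7: 4153 + 695 = 4848
carton 8: 4848 + 695 = 5543
carton 9: 5543 + 695 = 6238
carton 10: 6238 + 695 = 6933
carton 11: 6933 + 695 = 7628
carton 12: 7628 + 695 = 8323
carton 13: 8323 + 695 = 9018

678, 1373, 2068, 2763, 3458, 4153, 4848, 5543, 6238, 6933, 7628, 8323, 9018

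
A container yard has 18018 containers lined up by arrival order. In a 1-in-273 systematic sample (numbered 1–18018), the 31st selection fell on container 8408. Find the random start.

k = 273
r = 8408 − (31−1)×273 = 8408 − 8190 = 218

218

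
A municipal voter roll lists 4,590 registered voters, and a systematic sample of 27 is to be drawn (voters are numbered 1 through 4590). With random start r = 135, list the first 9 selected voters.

k = N/n = 4590/27 = 170
voter 1: 135
voter 2: 135 + 170 = 305
voter 3: 305 + 170 = 475
voter 4: 475 + 170 = 645
voter 5: 645 + 170 = 815
voter 6: 815 + 170 = 985
voter 7: 985 + 170 = 1155
voter 8: 1155 + 170 = 1325
voter 9: 1325 + 170 = 1495

135, 305, 475, 645, 815, 985, 1155, 1325, 1495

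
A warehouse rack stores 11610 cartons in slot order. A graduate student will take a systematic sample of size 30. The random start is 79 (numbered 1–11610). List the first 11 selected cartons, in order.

79, 466, 853, 1240, 1627, 2014, 2401, 2788, 3175, 3562, 3949

k = N/n = 11610/30 = 387
carton 1: 79
carton 2: 79 + 387 = 466
carton 3: 466 + 387 = 853
carton 4: 853 + 387 = 1240
carton 5: 1240 + 387 = 1627
carton 6: 1627 + 387 = 2014
carton 7: 2014 + 387 = 2401
carton 8: 2401 + 387 = 2788
carton 9: 2788 + 387 = 3175
carton 10: 3175 + 387 = 3562
carton 11: 3562 + 387 = 3949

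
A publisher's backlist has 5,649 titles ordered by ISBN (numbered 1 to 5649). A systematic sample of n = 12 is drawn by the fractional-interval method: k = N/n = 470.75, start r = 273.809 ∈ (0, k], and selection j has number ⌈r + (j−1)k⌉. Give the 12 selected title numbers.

j=1: r + 0k = 273.809 → ⌈·⌉ = 274
j=2: r + 1k = 744.559 → ⌈·⌉ = 745
j=3: r + 2k = 1215.309 → ⌈·⌉ = 1216
j=4: r + 3k = 1686.059 → ⌈·⌉ = 1687
j=5: r + 4k = 2156.809 → ⌈·⌉ = 2157
j=6: r + 5k = 2627.559 → ⌈·⌉ = 2628
j=7: r + 6k = 3098.309 → ⌈·⌉ = 3099
j=8: r + 7k = 3569.059 → ⌈·⌉ = 3570
j=9: r + 8k = 4039.809 → ⌈·⌉ = 4040
j=10: r + 9k = 4510.559 → ⌈·⌉ = 4511
j=11: r + 10k = 4981.309 → ⌈·⌉ = 4982
j=12: r + 11k = 5452.059 → ⌈·⌉ = 5453

274, 745, 1216, 1687, 2157, 2628, 3099, 3570, 4040, 4511, 4982, 5453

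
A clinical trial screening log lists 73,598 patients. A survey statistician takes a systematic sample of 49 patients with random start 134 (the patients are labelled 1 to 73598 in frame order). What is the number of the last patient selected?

72230

k = 73598/49 = 1502
49th selection = r + (49−1)·k = 134 + 48×1502 = 134 + 72096 = 72230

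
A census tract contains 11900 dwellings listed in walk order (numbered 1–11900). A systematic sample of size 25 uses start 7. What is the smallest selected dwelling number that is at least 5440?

k = 11900/25 = 476
Steps past start: ⌈(5440 − 7)/476⌉ = ⌈5433/476⌉ = 12
Selected dwelling: 7 + 12×476 = 5719

5719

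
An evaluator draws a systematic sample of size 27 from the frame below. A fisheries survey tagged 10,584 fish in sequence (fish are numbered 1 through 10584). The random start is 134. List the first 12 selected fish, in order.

k = N/n = 10584/27 = 392
fish 1: 134
fish 2: 134 + 392 = 526
fish 3: 526 + 392 = 918
fish 4: 918 + 392 = 1310
fish 5: 1310 + 392 = 1702
fish 6: 1702 + 392 = 2094
fish 7: 2094 + 392 = 2486
fish 8: 2486 + 392 = 2878
fish 9: 2878 + 392 = 3270
fish 10: 3270 + 392 = 3662
fish 11: 3662 + 392 = 4054
fish 12: 4054 + 392 = 4446

134, 526, 918, 1310, 1702, 2094, 2486, 2878, 3270, 3662, 4054, 4446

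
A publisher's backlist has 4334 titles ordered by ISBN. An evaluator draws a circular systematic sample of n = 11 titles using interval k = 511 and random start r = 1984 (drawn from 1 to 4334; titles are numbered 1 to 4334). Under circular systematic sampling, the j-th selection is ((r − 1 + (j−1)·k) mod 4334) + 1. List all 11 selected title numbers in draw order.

1984, 2495, 3006, 3517, 4028, 205, 716, 1227, 1738, 2249, 2760

Selection 1: 1984
Selection 2: 1984 + 511 = 2495
Selection 3: 2495 + 511 = 3006
Selection 4: 3006 + 511 = 3517
Selection 5: 3517 + 511 = 4028
Selection 6: 4028 + 511 = 4539 → 4539 − 4334 = 205
Selection 7: 205 + 511 = 716
Selection 8: 716 + 511 = 1227
Selection 9: 1227 + 511 = 1738
Selection 10: 1738 + 511 = 2249
Selection 11: 2249 + 511 = 2760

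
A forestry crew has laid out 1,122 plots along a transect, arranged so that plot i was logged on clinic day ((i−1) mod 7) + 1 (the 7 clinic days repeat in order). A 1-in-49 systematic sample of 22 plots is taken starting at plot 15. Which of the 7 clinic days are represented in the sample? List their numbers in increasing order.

1

Consecutive selections differ by k = 49, so their clinic day numbers differ by 49 mod 7 = 0.
gcd(49, 7) = 7, so the sample visits 7/7 = 1 distinct residues mod 7.
Start 15 is clinic day 1; the clinic days hit are 1.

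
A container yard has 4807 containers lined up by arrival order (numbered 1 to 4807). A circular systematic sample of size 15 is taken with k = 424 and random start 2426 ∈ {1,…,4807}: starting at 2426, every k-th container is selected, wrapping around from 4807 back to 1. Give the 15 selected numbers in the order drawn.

Selection 1: 2426
Selection 2: 2426 + 424 = 2850
Selection 3: 2850 + 424 = 3274
Selection 4: 3274 + 424 = 3698
Selection 5: 3698 + 424 = 4122
Selection 6: 4122 + 424 = 4546
Selection 7: 4546 + 424 = 4970 → 4970 − 4807 = 163
Selection 8: 163 + 424 = 587
Selection 9: 587 + 424 = 1011
Selection 10: 1011 + 424 = 1435
Selection 11: 1435 + 424 = 1859
Selection 12: 1859 + 424 = 2283
Selection 13: 2283 + 424 = 2707
Selection 14: 2707 + 424 = 3131
Selection 15: 3131 + 424 = 3555

2426, 2850, 3274, 3698, 4122, 4546, 163, 587, 1011, 1435, 1859, 2283, 2707, 3131, 3555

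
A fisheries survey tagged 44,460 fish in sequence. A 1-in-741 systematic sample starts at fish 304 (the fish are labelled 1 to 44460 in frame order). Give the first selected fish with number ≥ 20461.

21052

k = 741
Steps past start: ⌈(20461 − 304)/741⌉ = ⌈20157/741⌉ = 28
Selected fish: 304 + 28×741 = 21052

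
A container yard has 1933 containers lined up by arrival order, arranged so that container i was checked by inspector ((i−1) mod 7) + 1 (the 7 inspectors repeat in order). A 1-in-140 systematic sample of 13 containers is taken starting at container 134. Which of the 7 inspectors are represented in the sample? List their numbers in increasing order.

Consecutive selections differ by k = 140, so their inspector numbers differ by 140 mod 7 = 0.
gcd(140, 7) = 7, so the sample visits 7/7 = 1 distinct residues mod 7.
Start 134 is inspector 1; the inspectors hit are 1.

1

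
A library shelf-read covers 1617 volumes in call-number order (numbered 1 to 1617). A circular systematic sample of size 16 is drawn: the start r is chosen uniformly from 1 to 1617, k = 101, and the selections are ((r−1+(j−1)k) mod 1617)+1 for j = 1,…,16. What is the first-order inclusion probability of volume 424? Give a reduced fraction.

For each position j, as r ranges over 1…1617 the j-th selection hits every volume exactly once, so volume 424 is selected for exactly 16 of the 1617 starts.
Inclusion probability = 16/1617.

16/1617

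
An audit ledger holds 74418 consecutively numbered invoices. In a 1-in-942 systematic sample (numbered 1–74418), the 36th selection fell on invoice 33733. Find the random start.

k = 942
r = 33733 − (36−1)×942 = 33733 − 32970 = 763

763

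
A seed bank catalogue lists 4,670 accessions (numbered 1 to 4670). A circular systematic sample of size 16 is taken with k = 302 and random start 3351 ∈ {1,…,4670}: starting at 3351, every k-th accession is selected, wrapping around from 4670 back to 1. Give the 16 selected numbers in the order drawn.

Selection 1: 3351
Selection 2: 3351 + 302 = 3653
Selection 3: 3653 + 302 = 3955
Selection 4: 3955 + 302 = 4257
Selection 5: 4257 + 302 = 4559
Selection 6: 4559 + 302 = 4861 → 4861 − 4670 = 191
Selection 7: 191 + 302 = 493
Selection 8: 493 + 302 = 795
Selection 9: 795 + 302 = 1097
Selection 10: 1097 + 302 = 1399
Selection 11: 1399 + 302 = 1701
Selection 12: 1701 + 302 = 2003
Selection 13: 2003 + 302 = 2305
Selection 14: 2305 + 302 = 2607
Selection 15: 2607 + 302 = 2909
Selection 16: 2909 + 302 = 3211

3351, 3653, 3955, 4257, 4559, 191, 493, 795, 1097, 1399, 1701, 2003, 2305, 2607, 2909, 3211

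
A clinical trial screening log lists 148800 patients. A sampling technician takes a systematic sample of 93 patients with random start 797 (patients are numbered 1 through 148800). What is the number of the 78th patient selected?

k = 148800/93 = 1600
78th selection = r + (78−1)·k = 797 + 77×1600 = 797 + 123200 = 123997

123997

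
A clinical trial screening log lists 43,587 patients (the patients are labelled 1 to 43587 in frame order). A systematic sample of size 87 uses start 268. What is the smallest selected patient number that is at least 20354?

20809

k = 43587/87 = 501
Steps past start: ⌈(20354 − 268)/501⌉ = ⌈20086/501⌉ = 41
Selected patient: 268 + 41×501 = 20809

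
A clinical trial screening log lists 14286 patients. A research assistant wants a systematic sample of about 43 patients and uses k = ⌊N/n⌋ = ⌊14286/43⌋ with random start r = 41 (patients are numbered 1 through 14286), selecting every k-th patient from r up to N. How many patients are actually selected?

43

k = ⌊14286/43⌋ = 332
Achieved size = ⌊(14286 − 41)/332⌋ + 1 = ⌊14245/332⌋ + 1 = 42 + 1 = 43
(last selection: 41 + 42×332 = 13985 ≤ 14286; next would be 14317 > 14286)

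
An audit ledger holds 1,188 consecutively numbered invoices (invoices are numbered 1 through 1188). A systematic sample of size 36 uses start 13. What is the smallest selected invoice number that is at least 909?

k = 1188/36 = 33
Steps past start: ⌈(909 − 13)/33⌉ = ⌈896/33⌉ = 28
Selected invoice: 13 + 28×33 = 937

937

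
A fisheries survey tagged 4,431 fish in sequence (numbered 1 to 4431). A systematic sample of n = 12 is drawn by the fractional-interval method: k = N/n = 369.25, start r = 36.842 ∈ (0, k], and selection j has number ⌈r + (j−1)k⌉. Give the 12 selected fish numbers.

37, 407, 776, 1145, 1514, 1884, 2253, 2622, 2991, 3361, 3730, 4099

j=1: r + 0k = 36.842 → ⌈·⌉ = 37
j=2: r + 1k = 406.092 → ⌈·⌉ = 407
j=3: r + 2k = 775.342 → ⌈·⌉ = 776
j=4: r + 3k = 1144.592 → ⌈·⌉ = 1145
j=5: r + 4k = 1513.842 → ⌈·⌉ = 1514
j=6: r + 5k = 1883.092 → ⌈·⌉ = 1884
j=7: r + 6k = 2252.342 → ⌈·⌉ = 2253
j=8: r + 7k = 2621.592 → ⌈·⌉ = 2622
j=9: r + 8k = 2990.842 → ⌈·⌉ = 2991
j=10: r + 9k = 3360.092 → ⌈·⌉ = 3361
j=11: r + 10k = 3729.342 → ⌈·⌉ = 3730
j=12: r + 11k = 4098.592 → ⌈·⌉ = 4099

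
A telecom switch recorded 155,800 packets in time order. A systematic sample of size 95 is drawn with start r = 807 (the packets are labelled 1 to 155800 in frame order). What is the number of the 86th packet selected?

k = 155800/95 = 1640
86th selection = r + (86−1)·k = 807 + 85×1640 = 807 + 139400 = 140207

140207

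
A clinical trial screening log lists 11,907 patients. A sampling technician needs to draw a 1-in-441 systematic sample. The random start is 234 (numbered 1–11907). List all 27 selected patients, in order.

234, 675, 1116, 1557, 1998, 2439, 2880, 3321, 3762, 4203, 4644, 5085, 5526, 5967, 6408, 6849, 7290, 7731, 8172, 8613, 9054, 9495, 9936, 10377, 10818, 11259, 11700

patient 1: 234
patient 2: 234 + 441 = 675
patient 3: 675 + 441 = 1116
patient 4: 1116 + 441 = 1557
patient 5: 1557 + 441 = 1998
patient 6: 1998 + 441 = 2439
patient 7: 2439 + 441 = 2880
patient 8: 2880 + 441 = 3321
patient 9: 3321 + 441 = 3762
patient 10: 3762 + 441 = 4203
patient 11: 4203 + 441 = 4644
patient 12: 4644 + 441 = 5085
patient 13: 5085 + 441 = 5526
patient 14: 5526 + 441 = 5967
patient 15: 5967 + 441 = 6408
patient 16: 6408 + 441 = 6849
patient 17: 6849 + 441 = 7290
patient 18: 7290 + 441 = 7731
patient 19: 7731 + 441 = 8172
patient 20: 8172 + 441 = 8613
patient 21: 8613 + 441 = 9054
patient 22: 9054 + 441 = 9495
patient 23: 9495 + 441 = 9936
patient 24: 9936 + 441 = 10377
patient 25: 10377 + 441 = 10818
patient 26: 10818 + 441 = 11259
patient 27: 11259 + 441 = 11700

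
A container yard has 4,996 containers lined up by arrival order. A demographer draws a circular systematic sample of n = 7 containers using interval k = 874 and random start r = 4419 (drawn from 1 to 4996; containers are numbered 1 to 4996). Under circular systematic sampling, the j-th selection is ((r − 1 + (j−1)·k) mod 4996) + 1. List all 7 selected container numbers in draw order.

4419, 297, 1171, 2045, 2919, 3793, 4667

Selection 1: 4419
Selection 2: 4419 + 874 = 5293 → 5293 − 4996 = 297
Selection 3: 297 + 874 = 1171
Selection 4: 1171 + 874 = 2045
Selection 5: 2045 + 874 = 2919
Selection 6: 2919 + 874 = 3793
Selection 7: 3793 + 874 = 4667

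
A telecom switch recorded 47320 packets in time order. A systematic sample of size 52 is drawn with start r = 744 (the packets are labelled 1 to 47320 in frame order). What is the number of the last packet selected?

47154

k = 47320/52 = 910
52nd selection = r + (52−1)·k = 744 + 51×910 = 744 + 46410 = 47154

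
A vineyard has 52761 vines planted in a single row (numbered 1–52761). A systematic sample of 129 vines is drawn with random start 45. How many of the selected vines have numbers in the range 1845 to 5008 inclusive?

k = 52761/129 = 409
First selection ≥ 1845: 45 + ⌈(1845−45)/409⌉·409 = 45 + 5×409 = 2090
Last selection ≤ 5008: 45 + ⌊(5008−45)/409⌋·409 = 45 + 12×409 = 4953
Count = 12 − 5 + 1 = 8

8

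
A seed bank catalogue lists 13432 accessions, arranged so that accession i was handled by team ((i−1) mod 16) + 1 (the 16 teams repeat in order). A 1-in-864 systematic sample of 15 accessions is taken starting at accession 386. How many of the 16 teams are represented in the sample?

1

Consecutive selections differ by k = 864, so their team numbers differ by 864 mod 16 = 0.
gcd(864, 16) = 16, so the sample visits 16/16 = 1 distinct residues mod 16.
Start 386 is team 2; the teams hit are 2.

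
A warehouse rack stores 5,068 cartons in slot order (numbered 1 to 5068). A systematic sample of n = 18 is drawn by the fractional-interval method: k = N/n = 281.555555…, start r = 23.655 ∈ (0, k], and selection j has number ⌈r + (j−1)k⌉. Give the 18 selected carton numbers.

j=1: r + 0k = 23.655 → ⌈·⌉ = 24
j=2: r + 1k = 305.210555… → ⌈·⌉ = 306
j=3: r + 2k = 586.766111… → ⌈·⌉ = 587
j=4: r + 3k = 868.321666… → ⌈·⌉ = 869
j=5: r + 4k = 1149.877222… → ⌈·⌉ = 1150
j=6: r + 5k = 1431.432777… → ⌈·⌉ = 1432
j=7: r + 6k = 1712.988333… → ⌈·⌉ = 1713
j=8: r + 7k = 1994.543888… → ⌈·⌉ = 1995
j=9: r + 8k = 2276.099444… → ⌈·⌉ = 2277
j=10: r + 9k = 2557.655 → ⌈·⌉ = 2558
j=11: r + 10k = 2839.210555… → ⌈·⌉ = 2840
j=12: r + 11k = 3120.766111… → ⌈·⌉ = 3121
j=13: r + 12k = 3402.321666… → ⌈·⌉ = 3403
j=14: r + 13k = 3683.877222… → ⌈·⌉ = 3684
j=15: r + 14k = 3965.432777… → ⌈·⌉ = 3966
j=16: r + 15k = 4246.988333… → ⌈·⌉ = 4247
j=17: r + 16k = 4528.543888… → ⌈·⌉ = 4529
j=18: r + 17k = 4810.099444… → ⌈·⌉ = 4811

24, 306, 587, 869, 1150, 1432, 1713, 1995, 2277, 2558, 2840, 3121, 3403, 3684, 3966, 4247, 4529, 4811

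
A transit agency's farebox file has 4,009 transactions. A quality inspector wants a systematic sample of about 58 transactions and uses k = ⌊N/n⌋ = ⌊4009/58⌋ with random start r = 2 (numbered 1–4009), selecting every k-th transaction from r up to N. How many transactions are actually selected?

59

k = ⌊4009/58⌋ = 69
Achieved size = ⌊(4009 − 2)/69⌋ + 1 = ⌊4007/69⌋ + 1 = 58 + 1 = 59
(last selection: 2 + 58×69 = 4004 ≤ 4009; next would be 4073 > 4009)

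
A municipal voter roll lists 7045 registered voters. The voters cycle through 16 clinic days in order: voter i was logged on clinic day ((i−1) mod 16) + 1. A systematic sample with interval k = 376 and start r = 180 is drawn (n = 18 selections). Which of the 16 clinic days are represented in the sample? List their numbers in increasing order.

Consecutive selections differ by k = 376, so their clinic day numbers differ by 376 mod 16 = 8.
gcd(376, 16) = 8, so the sample visits 16/8 = 2 distinct residues mod 16.
Start 180 is clinic day 4; the clinic days hit are 4, 12.

4, 12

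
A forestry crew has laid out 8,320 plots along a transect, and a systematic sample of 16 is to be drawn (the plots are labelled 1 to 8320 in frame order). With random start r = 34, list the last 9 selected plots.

3674, 4194, 4714, 5234, 5754, 6274, 6794, 7314, 7834

k = N/n = 8320/16 = 520
8th selection = 34 + 7×520 = 3674
9th: 3674 + 520 = 4194
10th: 4194 + 520 = 4714
11th: 4714 + 520 = 5234
12th: 5234 + 520 = 5754
13th: 5754 + 520 = 6274
14th: 6274 + 520 = 6794
15th: 6794 + 520 = 7314
16th: 7314 + 520 = 7834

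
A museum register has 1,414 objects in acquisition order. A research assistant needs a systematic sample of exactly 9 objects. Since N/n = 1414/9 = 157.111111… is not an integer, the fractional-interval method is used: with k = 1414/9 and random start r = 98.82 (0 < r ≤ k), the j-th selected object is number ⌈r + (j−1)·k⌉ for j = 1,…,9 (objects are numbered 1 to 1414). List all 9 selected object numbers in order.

j=1: r + 0k = 98.82 → ⌈·⌉ = 99
j=2: r + 1k = 255.931111… → ⌈·⌉ = 256
j=3: r + 2k = 413.042222… → ⌈·⌉ = 414
j=4: r + 3k = 570.153333… → ⌈·⌉ = 571
j=5: r + 4k = 727.264444… → ⌈·⌉ = 728
j=6: r + 5k = 884.375555… → ⌈·⌉ = 885
j=7: r + 6k = 1041.486666… → ⌈·⌉ = 1042
j=8: r + 7k = 1198.597777… → ⌈·⌉ = 1199
j=9: r + 8k = 1355.708888… → ⌈·⌉ = 1356

99, 256, 414, 571, 728, 885, 1042, 1199, 1356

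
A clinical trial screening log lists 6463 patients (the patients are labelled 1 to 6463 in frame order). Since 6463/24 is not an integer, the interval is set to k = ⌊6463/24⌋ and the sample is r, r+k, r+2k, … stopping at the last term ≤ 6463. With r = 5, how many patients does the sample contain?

k = ⌊6463/24⌋ = 269
Achieved size = ⌊(6463 − 5)/269⌋ + 1 = ⌊6458/269⌋ + 1 = 24 + 1 = 25
(last selection: 5 + 24×269 = 6461 ≤ 6463; next would be 6730 > 6463)

25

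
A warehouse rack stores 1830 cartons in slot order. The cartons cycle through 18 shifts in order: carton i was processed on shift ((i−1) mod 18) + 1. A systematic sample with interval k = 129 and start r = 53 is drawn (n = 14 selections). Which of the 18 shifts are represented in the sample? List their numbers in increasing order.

2, 5, 8, 11, 14, 17

Consecutive selections differ by k = 129, so their shift numbers differ by 129 mod 18 = 3.
gcd(129, 18) = 3, so the sample visits 18/3 = 6 distinct residues mod 18.
Start 53 is shift 17; the shifts hit are 2, 5, 8, 11, 14, 17.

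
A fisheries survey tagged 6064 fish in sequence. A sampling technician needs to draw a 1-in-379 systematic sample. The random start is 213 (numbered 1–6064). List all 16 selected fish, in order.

213, 592, 971, 1350, 1729, 2108, 2487, 2866, 3245, 3624, 4003, 4382, 4761, 5140, 5519, 5898

fish 1: 213
fish 2: 213 + 379 = 592
fish 3: 592 + 379 = 971
fish 4: 971 + 379 = 1350
fish 5: 1350 + 379 = 1729
fish 6: 1729 + 379 = 2108
fish 7: 2108 + 379 = 2487
fish 8: 2487 + 379 = 2866
fish 9: 2866 + 379 = 3245
fish 10: 3245 + 379 = 3624
fish 11: 3624 + 379 = 4003
fish 12: 4003 + 379 = 4382
fish 13: 4382 + 379 = 4761
fish 14: 4761 + 379 = 5140
fish 15: 5140 + 379 = 5519
fish 16: 5519 + 379 = 5898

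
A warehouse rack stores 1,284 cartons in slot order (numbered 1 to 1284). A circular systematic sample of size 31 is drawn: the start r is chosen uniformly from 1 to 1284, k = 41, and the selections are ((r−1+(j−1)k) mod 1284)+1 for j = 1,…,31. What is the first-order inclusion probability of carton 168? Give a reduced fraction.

For each position j, as r ranges over 1…1284 the j-th selection hits every carton exactly once, so carton 168 is selected for exactly 31 of the 1284 starts.
Inclusion probability = 31/1284.

31/1284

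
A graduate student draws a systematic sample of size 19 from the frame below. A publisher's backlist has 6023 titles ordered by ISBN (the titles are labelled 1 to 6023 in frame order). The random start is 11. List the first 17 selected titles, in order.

11, 328, 645, 962, 1279, 1596, 1913, 2230, 2547, 2864, 3181, 3498, 3815, 4132, 4449, 4766, 5083

k = N/n = 6023/19 = 317
title 1: 11
title 2: 11 + 317 = 328
title 3: 328 + 317 = 645
title 4: 645 + 317 = 962
title 5: 962 + 317 = 1279
title 6: 1279 + 317 = 1596
title 7: 1596 + 317 = 1913
title 8: 1913 + 317 = 2230
title 9: 2230 + 317 = 2547
title 10: 2547 + 317 = 2864
title 11: 2864 + 317 = 3181
title 12: 3181 + 317 = 3498
title 13: 3498 + 317 = 3815
title 14: 3815 + 317 = 4132
title 15: 4132 + 317 = 4449
title 16: 4449 + 317 = 4766
title 17: 4766 + 317 = 5083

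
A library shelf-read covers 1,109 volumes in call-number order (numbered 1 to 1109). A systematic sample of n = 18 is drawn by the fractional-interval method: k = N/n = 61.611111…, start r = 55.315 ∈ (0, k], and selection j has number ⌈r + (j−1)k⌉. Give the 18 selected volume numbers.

j=1: r + 0k = 55.315 → ⌈·⌉ = 56
j=2: r + 1k = 116.926111… → ⌈·⌉ = 117
j=3: r + 2k = 178.537222… → ⌈·⌉ = 179
j=4: r + 3k = 240.148333… → ⌈·⌉ = 241
j=5: r + 4k = 301.759444… → ⌈·⌉ = 302
j=6: r + 5k = 363.370555… → ⌈·⌉ = 364
j=7: r + 6k = 424.981666… → ⌈·⌉ = 425
j=8: r + 7k = 486.592777… → ⌈·⌉ = 487
j=9: r + 8k = 548.203888… → ⌈·⌉ = 549
j=10: r + 9k = 609.815 → ⌈·⌉ = 610
j=11: r + 10k = 671.426111… → ⌈·⌉ = 672
j=12: r + 11k = 733.037222… → ⌈·⌉ = 734
j=13: r + 12k = 794.648333… → ⌈·⌉ = 795
j=14: r + 13k = 856.259444… → ⌈·⌉ = 857
j=15: r + 14k = 917.870555… → ⌈·⌉ = 918
j=16: r + 15k = 979.481666… → ⌈·⌉ = 980
j=17: r + 16k = 1041.092777… → ⌈·⌉ = 1042
j=18: r + 17k = 1102.703888… → ⌈·⌉ = 1103

56, 117, 179, 241, 302, 364, 425, 487, 549, 610, 672, 734, 795, 857, 918, 980, 1042, 1103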